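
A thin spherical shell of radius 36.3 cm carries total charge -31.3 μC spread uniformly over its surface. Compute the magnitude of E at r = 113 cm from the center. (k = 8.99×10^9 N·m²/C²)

Use a concentric Gaussian sphere at r = 113 cm (r > 36.3 cm).
The entire shell is enclosed: Q_enc = -3.13×10^-5 C.
Gauss's law: E·4πr² = Q_enc/ε₀.
E = k|Q_enc|/r² = (8.99×10^9)(3.13e-5)/(1.13)² = 2.20e5 N/C.

E = 2.20×10^5 V/m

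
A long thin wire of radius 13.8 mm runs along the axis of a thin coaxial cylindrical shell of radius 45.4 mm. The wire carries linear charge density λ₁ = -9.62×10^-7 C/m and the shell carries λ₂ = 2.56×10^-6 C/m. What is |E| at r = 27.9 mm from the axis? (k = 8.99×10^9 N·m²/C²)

Choose a coaxial cylinder of radius r = 27.9 mm (arbitrary length L) as the Gaussian surface (between the conductors, 13.8 mm < r < 45.4 mm).
The shell at 45.4 mm lies outside the Gaussian surface, so λ_enc = λ₁ = -9.62×10^-7 C/m.
Gauss's law: E·2πrL = λ_enc L/ε₀.
E = 2k|λ_enc|/r = 2(8.99×10^9)(9.62×10^-7)/(0.0279) = 6.20e5 N/C.

E ≈ 6.20×10^5 V/m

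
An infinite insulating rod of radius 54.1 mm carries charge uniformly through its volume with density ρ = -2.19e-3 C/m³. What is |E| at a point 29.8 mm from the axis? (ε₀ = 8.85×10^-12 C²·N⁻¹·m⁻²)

By cylindrical symmetry E is radial; use a coaxial Gaussian cylinder of radius 29.8 mm and length L (r < R).
Charge inside radius r per length L is ρ·πr²·L, so λ_enc = ρπr² = -6.11×10^-6 C/m.
Gauss's law: E·2πrL = λ_enc L/ε₀.
E = |λ_enc|/(2πε₀r) = (6.11×10^-6)/(2π·8.85×10^-12·0.0298) = 3.69e6 N/C.

3.69×10^6 N/C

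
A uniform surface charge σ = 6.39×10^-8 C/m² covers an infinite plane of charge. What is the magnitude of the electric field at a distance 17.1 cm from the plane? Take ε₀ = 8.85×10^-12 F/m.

E = 3.61e3 V/m

The symmetry is planar: E is normal to the sheet and the same magnitude on both sides. Take a pillbox straddling the sheet with end-cap area A.
Flux Φ = 2EA and Q_enc = σA, so 2EA = σA/ε₀ ⇒ E = |σ|/(2ε₀), independent of distance.
E = |σ|/(2ε₀) = (6.39×10^-8)/(2·8.85×10^-12) = 3.61e3 N/C.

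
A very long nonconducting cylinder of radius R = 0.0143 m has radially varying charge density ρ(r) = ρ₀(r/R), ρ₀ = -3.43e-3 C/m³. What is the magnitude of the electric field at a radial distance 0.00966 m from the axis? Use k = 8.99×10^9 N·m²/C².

|E| ≈ 8.43e5 V/m

By cylindrical symmetry E is radial; use a coaxial Gaussian cylinder of radius 0.00966 m and length L (r < R).
λ_enc = ∫₀^r ρ(r')·2πr' dr' = (2πρ₀/R)·r^3/3 = -4.528×10^-7 C/m.
Gauss's law: E·2πrL = λ_enc L/ε₀.
E = 2k|λ_enc|/r = 2(8.99×10^9)(4.528×10^-7)/(0.00966) = 8.43×10^5 N/C.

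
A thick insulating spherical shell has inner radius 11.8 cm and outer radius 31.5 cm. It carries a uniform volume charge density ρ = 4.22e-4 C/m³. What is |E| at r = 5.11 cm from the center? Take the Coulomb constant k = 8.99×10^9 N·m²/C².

|E| = 0 V/m

Take a concentric spherical Gaussian surface of radius r = 5.11 cm (r < 11.8 cm, inside the empty cavity).
Q_enc = 0 (all charge lies at larger r); Gauss's law gives E = 0.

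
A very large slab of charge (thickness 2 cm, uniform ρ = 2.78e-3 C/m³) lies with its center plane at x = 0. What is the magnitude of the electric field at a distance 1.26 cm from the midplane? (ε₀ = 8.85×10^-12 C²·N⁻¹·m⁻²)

The point |x| = 1.26 cm lies outside the slab (half-thickness 0.01 m). A symmetric pillbox spanning the full slab encloses Q_enc = ρ·d·A.
Flux = 2EA ⇒ E = |ρ|d/(2ε₀), independent of distance outside.
E = (2.78×10^-3)(0.02)/(2·8.85×10^-12) = 3.14e6 N/C.

3.14×10^6 V/m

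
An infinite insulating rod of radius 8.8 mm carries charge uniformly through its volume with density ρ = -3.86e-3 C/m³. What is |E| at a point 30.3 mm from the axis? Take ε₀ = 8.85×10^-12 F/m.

Coaxial Gaussian cylinder, radius r = 30.3 mm, length L (r > 8.8 mm, full cross-section enclosed).
λ_enc = ρ·πR² = (-3.86e-3)π(0.0088)² = -9.391e-7 C/m.
By Gauss's law (flux through the curved wall only), E·2πrL = λ_enc L/ε₀.
E = |λ_enc|/(2πε₀r) = (9.391×10^-7)/(2π·8.85×10^-12·0.0303) = 5.57×10^5 N/C.

5.57e5 N/C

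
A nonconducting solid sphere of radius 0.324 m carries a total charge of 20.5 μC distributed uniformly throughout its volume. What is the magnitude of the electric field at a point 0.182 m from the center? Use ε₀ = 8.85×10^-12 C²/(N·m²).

Take a concentric spherical Gaussian surface of radius r = 0.182 m (r < R).
For a uniform sphere the enclosed fraction is (r/R)³, so Q_enc = (20.5 μC)(0.182/0.324)³ = 3.634×10^-6 C.
Since E is radial and uniform over the Gaussian sphere, Φ = E·4πr² = Q_enc/ε₀.
E = |Q_enc|/(4πε₀r²) = (3.634e-6)/(4π·8.85×10^-12·(0.182)²) = 9.86e5 N/C.

9.86e5 N/C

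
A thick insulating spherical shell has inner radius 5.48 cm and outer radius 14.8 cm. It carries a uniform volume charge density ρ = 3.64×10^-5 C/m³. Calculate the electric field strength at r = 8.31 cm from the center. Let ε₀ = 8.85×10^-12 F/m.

Use a concentric Gaussian sphere at r = 8.31 cm (within the shell material, 5.48 cm < r < 14.8 cm).
Enclosed charge is the volume from a to r: Q_enc = (4π/3)ρ(r³ − a³) = 6.241×10^-8 C.
Gauss's law: E·4πr² = Q_enc/ε₀.
E = |Q_enc|/(4πε₀r²) = (6.241×10^-8)/(4π·8.85×10^-12·(0.0831)²) = 8.13×10^4 N/C.

8.13e4 N/C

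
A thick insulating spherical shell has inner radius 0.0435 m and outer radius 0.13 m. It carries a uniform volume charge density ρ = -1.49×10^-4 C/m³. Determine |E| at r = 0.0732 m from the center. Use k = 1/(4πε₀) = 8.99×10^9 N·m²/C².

Use a concentric Gaussian sphere at r = 0.0732 m (within the shell material, 0.0435 m < r < 0.13 m).
Enclosed charge is the volume from a to r: Q_enc = (4π/3)ρ(r³ − a³) = -1.934e-7 C.
By Gauss's law, ∮E·dA = E·4πr² = Q_enc/ε₀.
E = k|Q_enc|/r² = (8.99×10^9)(1.934×10^-7)/(0.0732)² = 3.25×10^5 N/C.

E ≈ 3.25e5 N/C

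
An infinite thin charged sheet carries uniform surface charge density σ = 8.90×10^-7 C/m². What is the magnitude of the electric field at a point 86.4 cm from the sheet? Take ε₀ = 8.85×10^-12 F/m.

The symmetry is planar: E is normal to the sheet and the same magnitude on both sides. Take a pillbox straddling the sheet with end-cap area A.
Flux Φ = 2EA and Q_enc = σA, so 2EA = σA/ε₀ ⇒ E = |σ|/(2ε₀), independent of distance.
E = |σ|/(2ε₀) = (8.90e-7)/(2·8.85×10^-12) = 5.03×10^4 N/C.

E ≈ 5.03×10^4 N/C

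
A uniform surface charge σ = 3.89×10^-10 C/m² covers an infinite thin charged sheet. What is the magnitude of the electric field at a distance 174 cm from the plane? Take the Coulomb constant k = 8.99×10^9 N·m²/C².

22 V/m

The symmetry is planar: E is normal to the sheet and the same magnitude on both sides. Take a pillbox straddling the sheet with end-cap area A.
Flux Φ = 2EA and Q_enc = σA, so 2EA = σA/ε₀ ⇒ E = |σ|/(2ε₀), independent of distance.
E = 2πk|σ| = 2π(8.99×10^9)(3.89e-10) = 22 N/C.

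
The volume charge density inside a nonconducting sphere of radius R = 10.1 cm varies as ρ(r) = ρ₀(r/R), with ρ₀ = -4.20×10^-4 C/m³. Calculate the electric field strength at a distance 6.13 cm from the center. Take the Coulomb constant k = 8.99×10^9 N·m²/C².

4.41×10^5 V/m

By spherical symmetry E is radial; choose a Gaussian sphere of radius r = 6.13 cm (r < R).
Q_enc = ∫₀^r ρ(r')·4πr'² dr' = (4πρ₀/R) ∫₀^r r'^3 dr' = 4πρ₀ r^4/(4·R) = -1.845×10^-7 C.
Gauss's law: E·4πr² = Q_enc/ε₀.
E = k|Q_enc|/r² = (8.99×10^9)(1.845e-7)/(0.0613)² = 4.41×10^5 N/C.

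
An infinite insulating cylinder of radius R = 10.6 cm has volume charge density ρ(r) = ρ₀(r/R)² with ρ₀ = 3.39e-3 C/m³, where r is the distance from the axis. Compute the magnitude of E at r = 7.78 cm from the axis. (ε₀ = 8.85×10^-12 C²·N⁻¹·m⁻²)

Take a coaxial cylindrical Gaussian surface of radius r = 7.78 cm and length L (r < R).
λ_enc = ∫₀^r ρ(r')·2πr' dr' = (2πρ₀/R²)·r^4/4 = 1.736×10^-5 C/m.
Since E is radial and uniform over the curved surface, Φ = E·2πrL = Q_enc/ε₀ = λ_enc L/ε₀.
E = |λ_enc|/(2πε₀r) = (1.736e-5)/(2π·8.85×10^-12·0.0778) = 4.01×10^6 N/C.

|E| ≈ 4.01×10^6 N/C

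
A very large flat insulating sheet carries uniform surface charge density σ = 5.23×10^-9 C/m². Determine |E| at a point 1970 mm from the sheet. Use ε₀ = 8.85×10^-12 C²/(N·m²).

Choose a cylindrical pillbox piercing the sheet, end faces (area A) parallel to it.
Only the two end caps contribute flux: Φ = 2EA. With Q_enc = σA, Gauss's law gives E = |σ|/(2ε₀).
E = |σ|/(2ε₀) = (5.23e-9)/(2·8.85×10^-12) = 295 N/C.

|E| ≈ 295 N/C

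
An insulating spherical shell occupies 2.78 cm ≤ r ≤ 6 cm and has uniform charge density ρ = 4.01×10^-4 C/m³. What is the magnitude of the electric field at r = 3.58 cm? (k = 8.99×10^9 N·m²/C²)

Symmetry ⇒ E = E(r) r̂. Gaussian sphere of radius r = 3.58 cm (within the shell material, 2.78 cm < r < 6 cm).
Only the shell between 2.78 cm and r is enclosed: Q_enc = ρ·(4π/3)(r³ − a³) = (4.01×10^-4)·(4π/3)·((0.0358)³ − (0.0278)³) = 4.098×10^-8 C.
Applying ∮E·dA = Q_enc/ε₀ with Φ = E(4πr²):
E = k|Q_enc|/r² = (8.99×10^9)(4.098×10^-8)/(0.0358)² = 2.87×10^5 N/C.

E ≈ 2.87×10^5 V/m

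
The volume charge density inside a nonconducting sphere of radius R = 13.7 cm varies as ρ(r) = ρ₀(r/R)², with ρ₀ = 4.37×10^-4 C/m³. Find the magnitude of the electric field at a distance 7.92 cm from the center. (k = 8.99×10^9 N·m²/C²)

E ≈ 2.61×10^5 N/C

Use a concentric Gaussian sphere at r = 7.92 cm (r < R).
Q_enc = ∫₀^r ρ(r')·4πr'² dr' = (4πρ₀/R²) ∫₀^r r'^4 dr' = 4πρ₀ r^5/(5·R²) = 1.824×10^-7 C.
Applying ∮E·dA = Q_enc/ε₀ with Φ = E(4πr²):
E = k|Q_enc|/r² = (8.99×10^9)(1.824×10^-7)/(0.0792)² = 2.61e5 N/C.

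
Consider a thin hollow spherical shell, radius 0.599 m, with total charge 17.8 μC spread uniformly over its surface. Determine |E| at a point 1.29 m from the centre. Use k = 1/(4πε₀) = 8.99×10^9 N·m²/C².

Symmetry ⇒ E = E(r) r̂. Gaussian sphere of radius r = 1.29 m (r > 0.599 m).
The entire shell is enclosed: Q_enc = 1.78×10^-5 C.
Since E is radial and uniform over the Gaussian sphere, Φ = E·4πr² = Q_enc/ε₀.
E = k|Q_enc|/r² = (8.99×10^9)(1.78e-5)/(1.29)² = 9.62×10^4 N/C.

|E| = 9.62e4 N/C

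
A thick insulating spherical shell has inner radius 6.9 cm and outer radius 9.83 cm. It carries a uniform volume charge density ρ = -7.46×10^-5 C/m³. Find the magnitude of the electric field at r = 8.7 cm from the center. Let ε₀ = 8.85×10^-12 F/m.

|E| ≈ 1.23×10^5 V/m

Take a concentric spherical Gaussian surface of radius r = 8.7 cm (within the shell material, 6.9 cm < r < 9.83 cm).
Only the shell between 6.9 cm and r is enclosed: Q_enc = ρ·(4π/3)(r³ − a³) = (-7.46×10^-5)·(4π/3)·((0.087)³ − (0.069)³) = -1.031×10^-7 C.
By Gauss's law, ∮E·dA = E·4πr² = Q_enc/ε₀.
E = |Q_enc|/(4πε₀r²) = (1.031e-7)/(4π·8.85×10^-12·(0.087)²) = 1.23×10^5 N/C.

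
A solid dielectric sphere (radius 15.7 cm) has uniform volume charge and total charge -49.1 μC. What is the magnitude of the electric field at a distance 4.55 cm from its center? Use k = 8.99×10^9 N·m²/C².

E = 5.19×10^6 V/m

By spherical symmetry E is radial; choose a Gaussian sphere of radius r = 4.55 cm (r < R).
Only the charge within r is enclosed: Q_enc = Q·(r/R)³ = (-49.1 μC)·(4.55 cm/15.7 cm)³ = -1.195×10^-6 C.
Since E is radial and uniform over the Gaussian sphere, Φ = E·4πr² = Q_enc/ε₀.
E = k|Q_enc|/r² = (8.99×10^9)(1.195e-6)/(0.0455)² = 5.19e6 N/C.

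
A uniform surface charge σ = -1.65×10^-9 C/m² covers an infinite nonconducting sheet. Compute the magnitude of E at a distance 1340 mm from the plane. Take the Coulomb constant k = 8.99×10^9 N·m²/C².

The symmetry is planar: E is normal to the sheet and the same magnitude on both sides. Take a pillbox straddling the sheet with end-cap area A.
Flux Φ = 2EA and Q_enc = σA, so 2EA = σA/ε₀ ⇒ E = |σ|/(2ε₀), independent of distance.
E = 2πk|σ| = 2π(8.99×10^9)(1.65×10^-9) = 93.2 N/C.

|E| = 93.2 N/C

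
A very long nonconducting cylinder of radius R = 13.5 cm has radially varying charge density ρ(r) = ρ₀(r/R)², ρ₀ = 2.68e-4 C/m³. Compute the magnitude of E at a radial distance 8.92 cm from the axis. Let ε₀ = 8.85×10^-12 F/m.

E ≈ 2.95×10^5 V/m

Coaxial Gaussian cylinder, radius r = 8.92 cm, length L (r < R).
λ_enc = ∫₀^r ρ(r')·2πr' dr' = (2πρ₀/R²)·r^4/4 = 1.462×10^-6 C/m.
Since E is radial and uniform over the curved surface, Φ = E·2πrL = Q_enc/ε₀ = λ_enc L/ε₀.
E = |λ_enc|/(2πε₀r) = (1.462×10^-6)/(2π·8.85×10^-12·0.0892) = 2.95×10^5 N/C.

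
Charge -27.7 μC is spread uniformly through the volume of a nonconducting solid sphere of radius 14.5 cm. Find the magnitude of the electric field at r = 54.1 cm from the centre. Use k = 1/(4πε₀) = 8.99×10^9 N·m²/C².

Take a concentric spherical Gaussian surface of radius r = 54.1 cm (r > R, so the entire charge is enclosed).
Q_enc = -27.7 μC = -2.77×10^-5 C.
Applying ∮E·dA = Q_enc/ε₀ with Φ = E(4πr²):
E = k|Q_enc|/r² = (8.99×10^9)(2.77×10^-5)/(0.541)² = 8.51×10^5 N/C.

|E| = 8.51×10^5 N/C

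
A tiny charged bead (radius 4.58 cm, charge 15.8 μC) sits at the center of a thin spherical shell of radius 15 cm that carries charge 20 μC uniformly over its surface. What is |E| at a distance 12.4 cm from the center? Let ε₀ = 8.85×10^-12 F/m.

Use a concentric Gaussian sphere at r = 12.4 cm (between the bodies, 4.58 cm < r < 15 cm).
Only the inner charge is enclosed; the outer shell contributes nothing inside itself. Q_enc = 15.8 μC = 1.58×10^-5 C.
Applying ∮E·dA = Q_enc/ε₀ with Φ = E(4πr²):
E = |Q_enc|/(4πε₀r²) = (1.58×10^-5)/(4π·8.85×10^-12·(0.124)²) = 9.24×10^6 N/C.

9.24×10^6 V/m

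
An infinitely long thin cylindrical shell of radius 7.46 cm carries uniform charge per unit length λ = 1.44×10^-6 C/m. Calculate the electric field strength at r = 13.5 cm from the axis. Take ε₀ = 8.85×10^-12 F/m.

E = 1.92e5 N/C

Coaxial Gaussian cylinder, radius r = 13.5 cm, length L (r > 7.46 cm).
The full line charge is enclosed: λ_enc = 1.44×10^-6 C/m.
Since E is radial and uniform over the curved surface, Φ = E·2πrL = Q_enc/ε₀ = λ_enc L/ε₀.
E = |λ_enc|/(2πε₀r) = (1.44×10^-6)/(2π·8.85×10^-12·0.135) = 1.92×10^5 N/C.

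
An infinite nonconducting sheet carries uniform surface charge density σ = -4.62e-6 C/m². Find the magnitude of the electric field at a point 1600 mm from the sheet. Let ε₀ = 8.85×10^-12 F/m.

Choose a cylindrical pillbox piercing the sheet, end faces (area A) parallel to it.
Only the two end caps contribute flux: Φ = 2EA. With Q_enc = σA, Gauss's law gives E = |σ|/(2ε₀).
E = |σ|/(2ε₀) = (4.62×10^-6)/(2·8.85×10^-12) = 2.61e5 N/C.

|E| ≈ 2.61×10^5 N/C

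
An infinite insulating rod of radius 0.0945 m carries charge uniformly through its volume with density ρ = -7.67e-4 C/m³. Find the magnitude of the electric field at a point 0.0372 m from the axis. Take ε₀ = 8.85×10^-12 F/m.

|E| = 1.61×10^6 N/C

Coaxial Gaussian cylinder, radius r = 0.0372 m, length L (r < R).
Enclosed charge per unit length: λ_enc = ρ·πr² = (-7.67e-4)π(0.0372)² = -3.335×10^-6 C/m.
Applying ∮E·dA = Q_enc/ε₀ with the end caps contributing no flux:
E = |λ_enc|/(2πε₀r) = (3.335e-6)/(2π·8.85×10^-12·0.0372) = 1.61×10^6 N/C.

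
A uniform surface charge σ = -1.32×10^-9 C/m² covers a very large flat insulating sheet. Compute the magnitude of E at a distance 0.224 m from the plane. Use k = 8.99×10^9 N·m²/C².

E ≈ 74.6 N/C

By planar symmetry E is perpendicular to the sheet and uniform; use a Gaussian pillbox with flat faces of area A on each side of the sheet.
Only the two end caps contribute flux: Φ = 2EA. With Q_enc = σA, Gauss's law gives E = |σ|/(2ε₀).
E = 2πk|σ| = 2π(8.99×10^9)(1.32×10^-9) = 74.6 N/C.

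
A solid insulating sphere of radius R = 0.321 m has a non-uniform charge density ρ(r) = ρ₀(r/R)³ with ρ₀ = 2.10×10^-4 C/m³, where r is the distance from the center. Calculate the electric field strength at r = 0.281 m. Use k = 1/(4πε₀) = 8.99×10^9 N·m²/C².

Symmetry ⇒ E = E(r) r̂. Gaussian sphere of radius r = 0.281 m (r < R).
Q_enc = ∫₀^r ρ(r')·4πr'² dr' = (4πρ₀/R³) ∫₀^r r'^5 dr' = 4πρ₀ r^6/(6·R³) = 6.546e-6 C.
Since E is radial and uniform over the Gaussian sphere, Φ = E·4πr² = Q_enc/ε₀.
E = k|Q_enc|/r² = (8.99×10^9)(6.546e-6)/(0.281)² = 7.45×10^5 N/C.

E = 7.45e5 N/C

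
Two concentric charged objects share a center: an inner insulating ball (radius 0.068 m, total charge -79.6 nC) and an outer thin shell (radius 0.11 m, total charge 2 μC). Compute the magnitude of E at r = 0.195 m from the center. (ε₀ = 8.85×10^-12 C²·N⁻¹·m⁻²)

Symmetry ⇒ E = E(r) r̂. Gaussian sphere of radius r = 0.195 m (r > 0.11 m, enclosing both).
Q_enc = (-79.6 nC) + (2 μC) = 1.92×10^-6 C.
Gauss's law: E·4πr² = Q_enc/ε₀.
E = |Q_enc|/(4πε₀r²) = (1.92e-6)/(4π·8.85×10^-12·(0.195)²) = 4.54×10^5 N/C.

E = 4.54e5 N/C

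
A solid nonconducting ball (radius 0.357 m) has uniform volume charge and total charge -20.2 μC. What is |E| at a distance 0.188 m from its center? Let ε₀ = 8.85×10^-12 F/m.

Symmetry ⇒ E = E(r) r̂. Gaussian sphere of radius r = 0.188 m (r < R).
For a uniform sphere the enclosed fraction is (r/R)³, so Q_enc = (-20.2 μC)(0.188/0.357)³ = -2.95e-6 C.
Gauss's law: E·4πr² = Q_enc/ε₀.
E = |Q_enc|/(4πε₀r²) = (2.95×10^-6)/(4π·8.85×10^-12·(0.188)²) = 7.51e5 N/C.

E = 7.51e5 N/C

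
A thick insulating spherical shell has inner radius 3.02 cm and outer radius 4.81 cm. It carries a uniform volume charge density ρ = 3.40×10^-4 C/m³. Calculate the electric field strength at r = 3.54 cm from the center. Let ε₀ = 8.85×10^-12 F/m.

E = 1.72×10^5 N/C

Take a concentric spherical Gaussian surface of radius r = 3.54 cm (within the shell material, 3.02 cm < r < 4.81 cm).
Only the shell between 3.02 cm and r is enclosed: Q_enc = ρ·(4π/3)(r³ − a³) = (3.40e-4)·(4π/3)·((0.0354)³ − (0.0302)³) = 2.395×10^-8 C.
Since E is radial and uniform over the Gaussian sphere, Φ = E·4πr² = Q_enc/ε₀.
E = |Q_enc|/(4πε₀r²) = (2.395×10^-8)/(4π·8.85×10^-12·(0.0354)²) = 1.72e5 N/C.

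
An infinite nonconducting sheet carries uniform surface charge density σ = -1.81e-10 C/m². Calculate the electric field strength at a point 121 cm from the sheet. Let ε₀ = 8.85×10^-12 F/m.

|E| = 10.2 N/C

Choose a cylindrical pillbox piercing the sheet, end faces (area A) parallel to it.
Only the two end caps contribute flux: Φ = 2EA. With Q_enc = σA, Gauss's law gives E = |σ|/(2ε₀).
E = |σ|/(2ε₀) = (1.81×10^-10)/(2·8.85×10^-12) = 10.2 N/C.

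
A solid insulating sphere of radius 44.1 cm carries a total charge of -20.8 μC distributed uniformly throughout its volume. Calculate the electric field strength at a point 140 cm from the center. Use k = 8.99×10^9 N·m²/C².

By spherical symmetry E is radial; choose a Gaussian sphere of radius r = 140 cm (r > R, so the entire charge is enclosed).
Q_enc = -20.8 μC = -2.08×10^-5 C.
Gauss's law: E·4πr² = Q_enc/ε₀.
E = k|Q_enc|/r² = (8.99×10^9)(2.08e-5)/(1.4)² = 9.54×10^4 N/C.

|E| = 9.54×10^4 V/m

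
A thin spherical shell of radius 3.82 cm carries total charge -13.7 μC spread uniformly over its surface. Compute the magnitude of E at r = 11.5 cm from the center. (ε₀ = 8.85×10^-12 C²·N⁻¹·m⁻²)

Symmetry ⇒ E = E(r) r̂. Gaussian sphere of radius r = 11.5 cm (r > 3.82 cm).
The entire shell is enclosed: Q_enc = -1.37×10^-5 C.
Applying ∮E·dA = Q_enc/ε₀ with Φ = E(4πr²):
E = |Q_enc|/(4πε₀r²) = (1.37×10^-5)/(4π·8.85×10^-12·(0.115)²) = 9.31e6 N/C.

9.31×10^6 N/C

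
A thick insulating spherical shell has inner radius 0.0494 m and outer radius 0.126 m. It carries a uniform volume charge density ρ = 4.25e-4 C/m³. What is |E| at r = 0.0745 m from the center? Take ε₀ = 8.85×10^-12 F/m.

Symmetry ⇒ E = E(r) r̂. Gaussian sphere of radius r = 0.0745 m (within the shell material, 0.0494 m < r < 0.126 m).
Only the shell between 0.0494 m and r is enclosed: Q_enc = ρ·(4π/3)(r³ − a³) = (4.25×10^-4)·(4π/3)·((0.0745)³ − (0.0494)³) = 5.215×10^-7 C.
Since E is radial and uniform over the Gaussian sphere, Φ = E·4πr² = Q_enc/ε₀.
E = |Q_enc|/(4πε₀r²) = (5.215e-7)/(4π·8.85×10^-12·(0.0745)²) = 8.45e5 N/C.

E = 8.45×10^5 N/C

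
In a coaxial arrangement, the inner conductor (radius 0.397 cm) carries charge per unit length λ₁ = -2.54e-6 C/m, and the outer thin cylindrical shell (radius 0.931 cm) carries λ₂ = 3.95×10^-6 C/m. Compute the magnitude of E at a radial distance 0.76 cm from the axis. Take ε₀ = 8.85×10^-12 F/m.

Take a coaxial cylindrical Gaussian surface of radius r = 0.76 cm and length L (between the conductors, 0.397 cm < r < 0.931 cm).
Only the inner wire is enclosed; the outer shell contributes nothing inside itself. λ_enc = λ₁ = -2.54×10^-6 C/m.
Applying ∮E·dA = Q_enc/ε₀ with the end caps contributing no flux:
E = |λ_enc|/(2πε₀r) = (2.54×10^-6)/(2π·8.85×10^-12·0.0076) = 6.01e6 N/C.

E ≈ 6.01×10^6 V/m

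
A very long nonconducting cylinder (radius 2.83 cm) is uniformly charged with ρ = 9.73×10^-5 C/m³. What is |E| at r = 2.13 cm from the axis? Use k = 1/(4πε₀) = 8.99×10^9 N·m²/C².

Coaxial Gaussian cylinder, radius r = 2.13 cm, length L (r < R).
Enclosed charge per unit length: λ_enc = ρ·πr² = (9.73×10^-5)π(0.0213)² = 1.387×10^-7 C/m.
Gauss's law: E·2πrL = λ_enc L/ε₀.
E = 2k|λ_enc|/r = 2(8.99×10^9)(1.387×10^-7)/(0.0213) = 1.17×10^5 N/C.

|E| ≈ 1.17e5 N/C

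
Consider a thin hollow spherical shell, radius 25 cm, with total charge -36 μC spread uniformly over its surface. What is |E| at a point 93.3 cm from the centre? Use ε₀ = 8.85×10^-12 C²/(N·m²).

Take a concentric spherical Gaussian surface of radius r = 93.3 cm (r > 25 cm).
The entire shell is enclosed: Q_enc = -3.60×10^-5 C.
Applying ∮E·dA = Q_enc/ε₀ with Φ = E(4πr²):
E = |Q_enc|/(4πε₀r²) = (3.60e-5)/(4π·8.85×10^-12·(0.933)²) = 3.72e5 N/C.

|E| ≈ 3.72e5 N/C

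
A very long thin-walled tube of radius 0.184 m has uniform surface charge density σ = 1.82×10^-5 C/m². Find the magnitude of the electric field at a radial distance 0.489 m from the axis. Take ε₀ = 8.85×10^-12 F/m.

|E| ≈ 7.74×10^5 N/C

Take a coaxial cylindrical Gaussian surface of radius r = 0.489 m and length L (r > 0.184 m).
The whole shell is enclosed: λ_enc = σ·2πR = (1.82×10^-5)·2π·(0.184) = 2.104×10^-5 C/m.
Since E is radial and uniform over the curved surface, Φ = E·2πrL = Q_enc/ε₀ = λ_enc L/ε₀.
E = |λ_enc|/(2πε₀r) = (2.104e-5)/(2π·8.85×10^-12·0.489) = 7.74×10^5 N/C.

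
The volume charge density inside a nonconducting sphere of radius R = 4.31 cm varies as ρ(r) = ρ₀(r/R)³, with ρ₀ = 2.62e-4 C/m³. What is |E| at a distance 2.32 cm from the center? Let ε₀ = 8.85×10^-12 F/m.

Take a concentric spherical Gaussian surface of radius r = 2.32 cm (r < R).
Integrate the density: Q_enc = 4π ∫₀^r ρ₀(r'/R)^3 r'² dr' = 4πρ₀ r^6/(6·R³) = 1.069×10^-9 C.
By Gauss's law, ∮E·dA = E·4πr² = Q_enc/ε₀.
E = |Q_enc|/(4πε₀r²) = (1.069×10^-9)/(4π·8.85×10^-12·(0.0232)²) = 1.79e4 N/C.

E ≈ 1.79e4 N/C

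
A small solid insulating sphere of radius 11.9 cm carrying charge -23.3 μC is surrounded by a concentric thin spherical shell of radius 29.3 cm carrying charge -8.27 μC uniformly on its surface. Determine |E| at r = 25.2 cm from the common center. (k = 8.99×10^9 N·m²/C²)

Use a concentric Gaussian sphere at r = 25.2 cm (between the bodies, 11.9 cm < r < 29.3 cm).
The shell at 29.3 cm lies outside the Gaussian surface, so Q_enc = -23.3 μC = -2.33×10^-5 C.
Since E is radial and uniform over the Gaussian sphere, Φ = E·4πr² = Q_enc/ε₀.
E = k|Q_enc|/r² = (8.99×10^9)(2.33×10^-5)/(0.252)² = 3.30e6 N/C.

3.30×10^6 V/m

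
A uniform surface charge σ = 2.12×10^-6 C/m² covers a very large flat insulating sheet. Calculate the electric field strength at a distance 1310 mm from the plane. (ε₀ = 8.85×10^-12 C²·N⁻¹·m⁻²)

Choose a cylindrical pillbox piercing the sheet, end faces (area A) parallel to it.
Flux Φ = 2EA and Q_enc = σA, so 2EA = σA/ε₀ ⇒ E = |σ|/(2ε₀), independent of distance.
E = |σ|/(2ε₀) = (2.12e-6)/(2·8.85×10^-12) = 1.20×10^5 N/C.

E ≈ 1.20×10^5 V/m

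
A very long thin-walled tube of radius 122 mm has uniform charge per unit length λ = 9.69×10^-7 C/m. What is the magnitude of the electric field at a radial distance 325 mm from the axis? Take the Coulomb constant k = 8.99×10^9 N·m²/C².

By cylindrical symmetry E is radial; use a coaxial Gaussian cylinder of radius 325 mm and length L (r > 122 mm).
The full line charge is enclosed: λ_enc = 9.69×10^-7 C/m.
Since E is radial and uniform over the curved surface, Φ = E·2πrL = Q_enc/ε₀ = λ_enc L/ε₀.
E = 2k|λ_enc|/r = 2(8.99×10^9)(9.69×10^-7)/(0.325) = 5.36×10^4 N/C.

E ≈ 5.36×10^4 N/C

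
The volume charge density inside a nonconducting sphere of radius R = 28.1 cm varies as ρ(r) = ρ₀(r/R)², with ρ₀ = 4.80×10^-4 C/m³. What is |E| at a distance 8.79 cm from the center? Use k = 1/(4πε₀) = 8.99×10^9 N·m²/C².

By spherical symmetry E is radial; choose a Gaussian sphere of radius r = 8.79 cm (r < R).
Integrate the density: Q_enc = 4π ∫₀^r ρ₀(r'/R)^2 r'² dr' = 4πρ₀ r^5/(5·R²) = 8.017e-8 C.
Gauss's law: E·4πr² = Q_enc/ε₀.
E = k|Q_enc|/r² = (8.99×10^9)(8.017×10^-8)/(0.0879)² = 9.33×10^4 N/C.

|E| = 9.33×10^4 V/m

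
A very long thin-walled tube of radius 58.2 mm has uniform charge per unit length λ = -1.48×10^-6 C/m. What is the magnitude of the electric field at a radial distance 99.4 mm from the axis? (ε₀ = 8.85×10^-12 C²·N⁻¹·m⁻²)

|E| ≈ 2.68e5 V/m

Coaxial Gaussian cylinder, radius r = 99.4 mm, length L (r > 58.2 mm).
The full line charge is enclosed: λ_enc = -1.48×10^-6 C/m.
Gauss's law: E·2πrL = λ_enc L/ε₀.
E = |λ_enc|/(2πε₀r) = (1.48×10^-6)/(2π·8.85×10^-12·0.0994) = 2.68e5 N/C.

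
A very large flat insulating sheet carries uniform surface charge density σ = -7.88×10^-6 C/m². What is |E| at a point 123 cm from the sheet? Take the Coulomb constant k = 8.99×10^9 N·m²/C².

The symmetry is planar: E is normal to the sheet and the same magnitude on both sides. Take a pillbox straddling the sheet with end-cap area A.
Flux Φ = 2EA and Q_enc = σA, so 2EA = σA/ε₀ ⇒ E = |σ|/(2ε₀), independent of distance.
E = 2πk|σ| = 2π(8.99×10^9)(7.88e-6) = 4.45×10^5 N/C.

4.45e5 N/C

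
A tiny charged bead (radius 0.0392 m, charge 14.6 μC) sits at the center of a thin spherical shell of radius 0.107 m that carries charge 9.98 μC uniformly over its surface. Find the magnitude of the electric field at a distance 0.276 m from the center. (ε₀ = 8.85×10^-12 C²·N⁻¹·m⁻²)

Use a concentric Gaussian sphere at r = 0.276 m (r > 0.107 m, enclosing both).
Q_enc = (14.6 μC) + (9.98 μC) = 2.458×10^-5 C.
Since E is radial and uniform over the Gaussian sphere, Φ = E·4πr² = Q_enc/ε₀.
E = |Q_enc|/(4πε₀r²) = (2.458×10^-5)/(4π·8.85×10^-12·(0.276)²) = 2.90×10^6 N/C.

|E| = 2.90×10^6 N/C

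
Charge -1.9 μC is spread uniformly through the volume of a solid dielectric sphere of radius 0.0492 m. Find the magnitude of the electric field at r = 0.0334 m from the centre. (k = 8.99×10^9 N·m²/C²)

Take a concentric spherical Gaussian surface of radius r = 0.0334 m (r < R).
Only the charge within r is enclosed: Q_enc = Q·(r/R)³ = (-1.9 μC)·(0.0334 m/0.0492 m)³ = -5.944e-7 C.
Gauss's law: E·4πr² = Q_enc/ε₀.
E = k|Q_enc|/r² = (8.99×10^9)(5.944×10^-7)/(0.0334)² = 4.79e6 N/C.

4.79×10^6 N/C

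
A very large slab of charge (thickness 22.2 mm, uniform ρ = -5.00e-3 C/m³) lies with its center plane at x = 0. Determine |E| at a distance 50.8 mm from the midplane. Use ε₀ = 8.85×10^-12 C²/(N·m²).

The point |x| = 50.8 mm lies outside the slab (half-thickness 0.0111 m). A symmetric pillbox spanning the full slab encloses Q_enc = ρ·d·A.
Flux = 2EA ⇒ E = |ρ|d/(2ε₀), independent of distance outside.
E = (5.00e-3)(0.0222)/(2·8.85×10^-12) = 6.27e6 N/C.

E ≈ 6.27e6 N/C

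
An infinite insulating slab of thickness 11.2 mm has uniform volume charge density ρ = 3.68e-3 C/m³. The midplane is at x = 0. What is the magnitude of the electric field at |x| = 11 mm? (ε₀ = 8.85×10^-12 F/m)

|E| ≈ 2.33×10^6 N/C

The point |x| = 11 mm lies outside the slab (half-thickness 0.0056 m). A symmetric pillbox spanning the full slab encloses Q_enc = ρ·d·A.
Flux = 2EA ⇒ E = |ρ|d/(2ε₀), independent of distance outside.
E = (3.68e-3)(0.0112)/(2·8.85×10^-12) = 2.33×10^6 N/C.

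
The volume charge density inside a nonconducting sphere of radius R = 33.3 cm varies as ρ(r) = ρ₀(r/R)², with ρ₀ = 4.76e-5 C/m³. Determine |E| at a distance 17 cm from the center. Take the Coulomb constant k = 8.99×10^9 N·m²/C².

Take a concentric spherical Gaussian surface of radius r = 17 cm (r < R).
Integrate the density: Q_enc = 4π ∫₀^r ρ₀(r'/R)^2 r'² dr' = 4πρ₀ r^5/(5·R²) = 1.532×10^-7 C.
Since E is radial and uniform over the Gaussian sphere, Φ = E·4πr² = Q_enc/ε₀.
E = k|Q_enc|/r² = (8.99×10^9)(1.532×10^-7)/(0.17)² = 4.77×10^4 N/C.

|E| ≈ 4.77e4 N/C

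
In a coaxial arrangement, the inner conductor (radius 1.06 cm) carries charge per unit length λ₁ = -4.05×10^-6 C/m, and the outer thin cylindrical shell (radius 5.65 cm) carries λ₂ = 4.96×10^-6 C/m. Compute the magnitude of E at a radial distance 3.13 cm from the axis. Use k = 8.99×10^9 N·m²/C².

|E| = 2.33×10^6 N/C

Choose a coaxial cylinder of radius r = 3.13 cm (arbitrary length L) as the Gaussian surface (between the conductors, 1.06 cm < r < 5.65 cm).
The shell at 5.65 cm lies outside the Gaussian surface, so λ_enc = λ₁ = -4.05×10^-6 C/m.
By Gauss's law (flux through the curved wall only), E·2πrL = λ_enc L/ε₀.
E = 2k|λ_enc|/r = 2(8.99×10^9)(4.05e-6)/(0.0313) = 2.33×10^6 N/C.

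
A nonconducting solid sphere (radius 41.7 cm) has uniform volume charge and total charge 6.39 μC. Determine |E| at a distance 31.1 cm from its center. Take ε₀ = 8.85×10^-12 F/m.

|E| ≈ 2.46e5 N/C

Symmetry ⇒ E = E(r) r̂. Gaussian sphere of radius r = 31.1 cm (r < R).
Only the charge within r is enclosed: Q_enc = Q·(r/R)³ = (6.39 μC)·(31.1 cm/41.7 cm)³ = 2.651×10^-6 C.
Since E is radial and uniform over the Gaussian sphere, Φ = E·4πr² = Q_enc/ε₀.
E = |Q_enc|/(4πε₀r²) = (2.651e-6)/(4π·8.85×10^-12·(0.311)²) = 2.46e5 N/C.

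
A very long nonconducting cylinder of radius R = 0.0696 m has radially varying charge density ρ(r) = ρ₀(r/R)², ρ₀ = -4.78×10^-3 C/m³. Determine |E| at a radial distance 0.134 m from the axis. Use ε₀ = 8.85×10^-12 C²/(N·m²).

E ≈ 4.88×10^6 V/m

Take a coaxial cylindrical Gaussian surface of radius r = 0.134 m and length L (r > R, full charge per length enclosed).
λ_enc = 2π ∫₀^R ρ₀(r'/R)^2 r' dr' = 2πρ₀R²/4 = -3.637e-5 C/m.
By Gauss's law (flux through the curved wall only), E·2πrL = λ_enc L/ε₀.
E = |λ_enc|/(2πε₀r) = (3.637e-5)/(2π·8.85×10^-12·0.134) = 4.88×10^6 N/C.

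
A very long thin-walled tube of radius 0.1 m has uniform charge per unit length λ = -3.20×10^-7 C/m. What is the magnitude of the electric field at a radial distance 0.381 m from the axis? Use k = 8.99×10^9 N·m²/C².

By cylindrical symmetry E is radial; use a coaxial Gaussian cylinder of radius 0.381 m and length L (r > 0.1 m).
The full line charge is enclosed: λ_enc = -3.20e-7 C/m.
Applying ∮E·dA = Q_enc/ε₀ with the end caps contributing no flux:
E = 2k|λ_enc|/r = 2(8.99×10^9)(3.20e-7)/(0.381) = 1.51×10^4 N/C.

E ≈ 1.51e4 N/C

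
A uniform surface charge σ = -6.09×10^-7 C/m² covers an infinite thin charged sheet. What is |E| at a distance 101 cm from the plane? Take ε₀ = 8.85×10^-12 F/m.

The symmetry is planar: E is normal to the sheet and the same magnitude on both sides. Take a pillbox straddling the sheet with end-cap area A.
Flux Φ = 2EA and Q_enc = σA, so 2EA = σA/ε₀ ⇒ E = |σ|/(2ε₀), independent of distance.
E = |σ|/(2ε₀) = (6.09e-7)/(2·8.85×10^-12) = 3.44×10^4 N/C.

|E| ≈ 3.44×10^4 V/m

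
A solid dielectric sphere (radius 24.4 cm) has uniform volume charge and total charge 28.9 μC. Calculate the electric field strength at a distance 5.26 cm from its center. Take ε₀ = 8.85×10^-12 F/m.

|E| = 9.41×10^5 N/C

Symmetry ⇒ E = E(r) r̂. Gaussian sphere of radius r = 5.26 cm (r < R).
Only the charge within r is enclosed: Q_enc = Q·(r/R)³ = (28.9 μC)·(5.26 cm/24.4 cm)³ = 2.895×10^-7 C.
Gauss's law: E·4πr² = Q_enc/ε₀.
E = |Q_enc|/(4πε₀r²) = (2.895e-7)/(4π·8.85×10^-12·(0.0526)²) = 9.41×10^5 N/C.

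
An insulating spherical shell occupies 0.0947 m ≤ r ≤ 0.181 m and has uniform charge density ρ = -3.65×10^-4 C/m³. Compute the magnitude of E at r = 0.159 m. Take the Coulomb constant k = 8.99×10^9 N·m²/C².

Symmetry ⇒ E = E(r) r̂. Gaussian sphere of radius r = 0.159 m (within the shell material, 0.0947 m < r < 0.181 m).
Enclosed charge is the volume from a to r: Q_enc = (4π/3)ρ(r³ − a³) = -4.847×10^-6 C.
Applying ∮E·dA = Q_enc/ε₀ with Φ = E(4πr²):
E = k|Q_enc|/r² = (8.99×10^9)(4.847e-6)/(0.159)² = 1.72×10^6 N/C.

|E| ≈ 1.72×10^6 V/m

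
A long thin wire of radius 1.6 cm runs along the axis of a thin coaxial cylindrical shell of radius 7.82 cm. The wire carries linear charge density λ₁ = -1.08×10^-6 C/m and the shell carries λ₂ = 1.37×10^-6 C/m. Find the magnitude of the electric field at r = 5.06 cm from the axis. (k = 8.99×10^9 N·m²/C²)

Take a coaxial cylindrical Gaussian surface of radius r = 5.06 cm and length L (between the conductors, 1.6 cm < r < 7.82 cm).
The shell at 7.82 cm lies outside the Gaussian surface, so λ_enc = λ₁ = -1.08e-6 C/m.
Since E is radial and uniform over the curved surface, Φ = E·2πrL = Q_enc/ε₀ = λ_enc L/ε₀.
E = 2k|λ_enc|/r = 2(8.99×10^9)(1.08×10^-6)/(0.0506) = 3.84×10^5 N/C.

3.84×10^5 V/m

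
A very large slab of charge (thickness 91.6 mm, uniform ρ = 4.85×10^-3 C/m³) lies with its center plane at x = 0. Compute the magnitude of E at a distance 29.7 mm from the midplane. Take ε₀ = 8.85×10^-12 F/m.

|E| = 1.63×10^7 N/C

By symmetry E is perpendicular to the slab. A Gaussian pillbox from −29.7 mm to +29.7 mm (face area A) lies entirely within the slab.
Q_enc = ρ·(2x)·A and flux = 2EA, so 2EA = 2ρxA/ε₀ ⇒ E = |ρ|x/ε₀.
E = (4.85×10^-3)(0.0297)/(8.85×10^-12) = 1.63e7 N/C.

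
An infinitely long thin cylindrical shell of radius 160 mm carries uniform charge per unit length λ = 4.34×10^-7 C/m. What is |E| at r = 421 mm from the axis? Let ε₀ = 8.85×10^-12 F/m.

Take a coaxial cylindrical Gaussian surface of radius r = 421 mm and length L (r > 160 mm).
The full line charge is enclosed: λ_enc = 4.34×10^-7 C/m.
Gauss's law: E·2πrL = λ_enc L/ε₀.
E = |λ_enc|/(2πε₀r) = (4.34×10^-7)/(2π·8.85×10^-12·0.421) = 1.85×10^4 N/C.

E ≈ 1.85×10^4 N/C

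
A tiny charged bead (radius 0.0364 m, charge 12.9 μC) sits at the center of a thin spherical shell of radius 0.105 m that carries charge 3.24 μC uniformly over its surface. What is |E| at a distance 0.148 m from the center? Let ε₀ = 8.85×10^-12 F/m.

Use a concentric Gaussian sphere at r = 0.148 m (r > 0.105 m, enclosing both).
Q_enc = (12.9 μC) + (3.24 μC) = 1.614×10^-5 C.
Gauss's law: E·4πr² = Q_enc/ε₀.
E = |Q_enc|/(4πε₀r²) = (1.614e-5)/(4π·8.85×10^-12·(0.148)²) = 6.63e6 N/C.

|E| = 6.63e6 V/m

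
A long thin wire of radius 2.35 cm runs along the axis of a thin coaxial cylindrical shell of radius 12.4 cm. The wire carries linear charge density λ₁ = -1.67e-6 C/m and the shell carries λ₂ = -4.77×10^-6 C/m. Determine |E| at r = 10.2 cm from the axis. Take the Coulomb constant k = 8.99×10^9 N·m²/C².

Take a coaxial cylindrical Gaussian surface of radius r = 10.2 cm and length L (between the conductors, 2.35 cm < r < 12.4 cm).
The shell at 12.4 cm lies outside the Gaussian surface, so λ_enc = λ₁ = -1.67×10^-6 C/m.
Since E is radial and uniform over the curved surface, Φ = E·2πrL = Q_enc/ε₀ = λ_enc L/ε₀.
E = 2k|λ_enc|/r = 2(8.99×10^9)(1.67e-6)/(0.102) = 2.94×10^5 N/C.

|E| = 2.94e5 V/m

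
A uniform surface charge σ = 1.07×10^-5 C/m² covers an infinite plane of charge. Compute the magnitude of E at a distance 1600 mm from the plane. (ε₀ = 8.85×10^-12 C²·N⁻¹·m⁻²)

E = 6.05×10^5 N/C

The symmetry is planar: E is normal to the sheet and the same magnitude on both sides. Take a pillbox straddling the sheet with end-cap area A.
Only the two end caps contribute flux: Φ = 2EA. With Q_enc = σA, Gauss's law gives E = |σ|/(2ε₀).
E = |σ|/(2ε₀) = (1.07e-5)/(2·8.85×10^-12) = 6.05e5 N/C.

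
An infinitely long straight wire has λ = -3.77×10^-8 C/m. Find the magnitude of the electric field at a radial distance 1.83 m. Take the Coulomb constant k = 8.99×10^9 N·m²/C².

E ≈ 370 V/m

By cylindrical symmetry E is radial; use a coaxial Gaussian cylinder of radius 1.83 m and length L.
Q_enc = λL, so λ_enc = -3.77×10^-8 C/m.
By Gauss's law (flux through the curved wall only), E·2πrL = λ_enc L/ε₀.
E = 2k|λ_enc|/r = 2(8.99×10^9)(3.77×10^-8)/(1.83) = 370 N/C.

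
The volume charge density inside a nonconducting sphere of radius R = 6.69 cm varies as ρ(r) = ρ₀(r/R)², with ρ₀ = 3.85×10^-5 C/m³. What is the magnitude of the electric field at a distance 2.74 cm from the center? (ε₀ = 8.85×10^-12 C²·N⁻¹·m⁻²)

E = 4.00e3 N/C

Use a concentric Gaussian sphere at r = 2.74 cm (r < R).
Integrate the density: Q_enc = 4π ∫₀^r ρ₀(r'/R)^2 r'² dr' = 4πρ₀ r^5/(5·R²) = 3.339×10^-10 C.
Since E is radial and uniform over the Gaussian sphere, Φ = E·4πr² = Q_enc/ε₀.
E = |Q_enc|/(4πε₀r²) = (3.339×10^-10)/(4π·8.85×10^-12·(0.0274)²) = 4.00×10^3 N/C.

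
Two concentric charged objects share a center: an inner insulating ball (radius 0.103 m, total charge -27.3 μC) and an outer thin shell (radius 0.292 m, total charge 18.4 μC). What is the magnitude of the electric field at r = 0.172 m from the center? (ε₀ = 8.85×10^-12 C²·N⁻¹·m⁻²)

Use a concentric Gaussian sphere at r = 0.172 m (between the bodies, 0.103 m < r < 0.292 m).
Only the inner charge is enclosed; the outer shell contributes nothing inside itself. Q_enc = -27.3 μC = -2.73e-5 C.
Gauss's law: E·4πr² = Q_enc/ε₀.
E = |Q_enc|/(4πε₀r²) = (2.73×10^-5)/(4π·8.85×10^-12·(0.172)²) = 8.30×10^6 N/C.

E ≈ 8.30×10^6 V/m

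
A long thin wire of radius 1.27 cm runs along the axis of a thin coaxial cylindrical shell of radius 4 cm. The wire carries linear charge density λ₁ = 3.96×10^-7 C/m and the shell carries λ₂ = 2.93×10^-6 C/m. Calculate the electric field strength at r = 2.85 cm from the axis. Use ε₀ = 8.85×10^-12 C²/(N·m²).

|E| = 2.50×10^5 V/m

By cylindrical symmetry E is radial; use a coaxial Gaussian cylinder of radius 2.85 cm and length L (between the conductors, 1.27 cm < r < 4 cm).
Only the inner wire is enclosed; the outer shell contributes nothing inside itself. λ_enc = λ₁ = 3.96×10^-7 C/m.
Since E is radial and uniform over the curved surface, Φ = E·2πrL = Q_enc/ε₀ = λ_enc L/ε₀.
E = |λ_enc|/(2πε₀r) = (3.96e-7)/(2π·8.85×10^-12·0.0285) = 2.50×10^5 N/C.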